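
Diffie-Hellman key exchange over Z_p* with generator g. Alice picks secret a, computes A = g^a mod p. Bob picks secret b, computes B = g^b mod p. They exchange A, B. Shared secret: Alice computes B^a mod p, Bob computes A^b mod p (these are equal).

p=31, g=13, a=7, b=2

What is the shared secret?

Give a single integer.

A = 13^7 mod 31  (bits of 7 = 111)
  bit 0 = 1: r = r^2 * 13 mod 31 = 1^2 * 13 = 1*13 = 13
  bit 1 = 1: r = r^2 * 13 mod 31 = 13^2 * 13 = 14*13 = 27
  bit 2 = 1: r = r^2 * 13 mod 31 = 27^2 * 13 = 16*13 = 22
  -> A = 22
B = 13^2 mod 31  (bits of 2 = 10)
  bit 0 = 1: r = r^2 * 13 mod 31 = 1^2 * 13 = 1*13 = 13
  bit 1 = 0: r = r^2 mod 31 = 13^2 = 14
  -> B = 14
s = B^a = 14^7 mod 31  (bits of 7 = 111)
  bit 0 = 1: r = r^2 * 14 mod 31 = 1^2 * 14 = 1*14 = 14
  bit 1 = 1: r = r^2 * 14 mod 31 = 14^2 * 14 = 10*14 = 16
  bit 2 = 1: r = r^2 * 14 mod 31 = 16^2 * 14 = 8*14 = 19
  -> s = B^a = 19

Answer: 19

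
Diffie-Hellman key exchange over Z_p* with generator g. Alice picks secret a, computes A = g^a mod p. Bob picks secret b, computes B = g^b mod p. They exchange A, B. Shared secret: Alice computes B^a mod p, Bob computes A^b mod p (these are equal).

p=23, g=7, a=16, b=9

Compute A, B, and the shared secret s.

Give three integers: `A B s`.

A = 7^16 mod 23  (bits of 16 = 10000)
  bit 0 = 1: r = r^2 * 7 mod 23 = 1^2 * 7 = 1*7 = 7
  bit 1 = 0: r = r^2 mod 23 = 7^2 = 3
  bit 2 = 0: r = r^2 mod 23 = 3^2 = 9
  bit 3 = 0: r = r^2 mod 23 = 9^2 = 12
  bit 4 = 0: r = r^2 mod 23 = 12^2 = 6
  -> A = 6
B = 7^9 mod 23  (bits of 9 = 1001)
  bit 0 = 1: r = r^2 * 7 mod 23 = 1^2 * 7 = 1*7 = 7
  bit 1 = 0: r = r^2 mod 23 = 7^2 = 3
  bit 2 = 0: r = r^2 mod 23 = 3^2 = 9
  bit 3 = 1: r = r^2 * 7 mod 23 = 9^2 * 7 = 12*7 = 15
  -> B = 15
s = B^a = 15^16 mod 23  (bits of 16 = 10000)
  bit 0 = 1: r = r^2 * 15 mod 23 = 1^2 * 15 = 1*15 = 15
  bit 1 = 0: r = r^2 mod 23 = 15^2 = 18
  bit 2 = 0: r = r^2 mod 23 = 18^2 = 2
  bit 3 = 0: r = r^2 mod 23 = 2^2 = 4
  bit 4 = 0: r = r^2 mod 23 = 4^2 = 16
  -> s = B^a = 16

Answer: 6 15 16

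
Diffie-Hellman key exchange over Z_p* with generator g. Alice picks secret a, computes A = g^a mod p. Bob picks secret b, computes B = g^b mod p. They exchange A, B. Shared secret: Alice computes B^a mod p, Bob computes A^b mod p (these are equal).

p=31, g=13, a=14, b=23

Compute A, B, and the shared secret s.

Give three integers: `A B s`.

Answer: 19 24 9

Derivation:
A = 13^14 mod 31  (bits of 14 = 1110)
  bit 0 = 1: r = r^2 * 13 mod 31 = 1^2 * 13 = 1*13 = 13
  bit 1 = 1: r = r^2 * 13 mod 31 = 13^2 * 13 = 14*13 = 27
  bit 2 = 1: r = r^2 * 13 mod 31 = 27^2 * 13 = 16*13 = 22
  bit 3 = 0: r = r^2 mod 31 = 22^2 = 19
  -> A = 19
B = 13^23 mod 31  (bits of 23 = 10111)
  bit 0 = 1: r = r^2 * 13 mod 31 = 1^2 * 13 = 1*13 = 13
  bit 1 = 0: r = r^2 mod 31 = 13^2 = 14
  bit 2 = 1: r = r^2 * 13 mod 31 = 14^2 * 13 = 10*13 = 6
  bit 3 = 1: r = r^2 * 13 mod 31 = 6^2 * 13 = 5*13 = 3
  bit 4 = 1: r = r^2 * 13 mod 31 = 3^2 * 13 = 9*13 = 24
  -> B = 24
s = B^a = 24^14 mod 31  (bits of 14 = 1110)
  bit 0 = 1: r = r^2 * 24 mod 31 = 1^2 * 24 = 1*24 = 24
  bit 1 = 1: r = r^2 * 24 mod 31 = 24^2 * 24 = 18*24 = 29
  bit 2 = 1: r = r^2 * 24 mod 31 = 29^2 * 24 = 4*24 = 3
  bit 3 = 0: r = r^2 mod 31 = 3^2 = 9
  -> s = B^a = 9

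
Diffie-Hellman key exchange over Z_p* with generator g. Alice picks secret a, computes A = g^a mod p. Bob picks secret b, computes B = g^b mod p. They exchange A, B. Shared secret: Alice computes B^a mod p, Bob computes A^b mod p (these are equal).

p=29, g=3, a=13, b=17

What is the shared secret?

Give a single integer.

Answer: 14

Derivation:
A = 3^13 mod 29  (bits of 13 = 1101)
  bit 0 = 1: r = r^2 * 3 mod 29 = 1^2 * 3 = 1*3 = 3
  bit 1 = 1: r = r^2 * 3 mod 29 = 3^2 * 3 = 9*3 = 27
  bit 2 = 0: r = r^2 mod 29 = 27^2 = 4
  bit 3 = 1: r = r^2 * 3 mod 29 = 4^2 * 3 = 16*3 = 19
  -> A = 19
B = 3^17 mod 29  (bits of 17 = 10001)
  bit 0 = 1: r = r^2 * 3 mod 29 = 1^2 * 3 = 1*3 = 3
  bit 1 = 0: r = r^2 mod 29 = 3^2 = 9
  bit 2 = 0: r = r^2 mod 29 = 9^2 = 23
  bit 3 = 0: r = r^2 mod 29 = 23^2 = 7
  bit 4 = 1: r = r^2 * 3 mod 29 = 7^2 * 3 = 20*3 = 2
  -> B = 2
s = B^a = 2^13 mod 29  (bits of 13 = 1101)
  bit 0 = 1: r = r^2 * 2 mod 29 = 1^2 * 2 = 1*2 = 2
  bit 1 = 1: r = r^2 * 2 mod 29 = 2^2 * 2 = 4*2 = 8
  bit 2 = 0: r = r^2 mod 29 = 8^2 = 6
  bit 3 = 1: r = r^2 * 2 mod 29 = 6^2 * 2 = 7*2 = 14
  -> s = B^a = 14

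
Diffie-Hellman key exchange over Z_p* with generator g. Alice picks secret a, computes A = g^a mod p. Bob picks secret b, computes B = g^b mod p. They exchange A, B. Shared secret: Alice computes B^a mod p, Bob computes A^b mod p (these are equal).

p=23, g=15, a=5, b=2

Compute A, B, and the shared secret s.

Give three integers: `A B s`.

Answer: 7 18 3

Derivation:
A = 15^5 mod 23  (bits of 5 = 101)
  bit 0 = 1: r = r^2 * 15 mod 23 = 1^2 * 15 = 1*15 = 15
  bit 1 = 0: r = r^2 mod 23 = 15^2 = 18
  bit 2 = 1: r = r^2 * 15 mod 23 = 18^2 * 15 = 2*15 = 7
  -> A = 7
B = 15^2 mod 23  (bits of 2 = 10)
  bit 0 = 1: r = r^2 * 15 mod 23 = 1^2 * 15 = 1*15 = 15
  bit 1 = 0: r = r^2 mod 23 = 15^2 = 18
  -> B = 18
s = B^a = 18^5 mod 23  (bits of 5 = 101)
  bit 0 = 1: r = r^2 * 18 mod 23 = 1^2 * 18 = 1*18 = 18
  bit 1 = 0: r = r^2 mod 23 = 18^2 = 2
  bit 2 = 1: r = r^2 * 18 mod 23 = 2^2 * 18 = 4*18 = 3
  -> s = B^a = 3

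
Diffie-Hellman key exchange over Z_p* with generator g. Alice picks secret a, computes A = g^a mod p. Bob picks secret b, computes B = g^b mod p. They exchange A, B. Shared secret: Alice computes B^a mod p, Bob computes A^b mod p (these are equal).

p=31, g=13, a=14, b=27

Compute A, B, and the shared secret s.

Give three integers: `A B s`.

Answer: 19 23 4

Derivation:
A = 13^14 mod 31  (bits of 14 = 1110)
  bit 0 = 1: r = r^2 * 13 mod 31 = 1^2 * 13 = 1*13 = 13
  bit 1 = 1: r = r^2 * 13 mod 31 = 13^2 * 13 = 14*13 = 27
  bit 2 = 1: r = r^2 * 13 mod 31 = 27^2 * 13 = 16*13 = 22
  bit 3 = 0: r = r^2 mod 31 = 22^2 = 19
  -> A = 19
B = 13^27 mod 31  (bits of 27 = 11011)
  bit 0 = 1: r = r^2 * 13 mod 31 = 1^2 * 13 = 1*13 = 13
  bit 1 = 1: r = r^2 * 13 mod 31 = 13^2 * 13 = 14*13 = 27
  bit 2 = 0: r = r^2 mod 31 = 27^2 = 16
  bit 3 = 1: r = r^2 * 13 mod 31 = 16^2 * 13 = 8*13 = 11
  bit 4 = 1: r = r^2 * 13 mod 31 = 11^2 * 13 = 28*13 = 23
  -> B = 23
s = B^a = 23^14 mod 31  (bits of 14 = 1110)
  bit 0 = 1: r = r^2 * 23 mod 31 = 1^2 * 23 = 1*23 = 23
  bit 1 = 1: r = r^2 * 23 mod 31 = 23^2 * 23 = 2*23 = 15
  bit 2 = 1: r = r^2 * 23 mod 31 = 15^2 * 23 = 8*23 = 29
  bit 3 = 0: r = r^2 mod 31 = 29^2 = 4
  -> s = B^a = 4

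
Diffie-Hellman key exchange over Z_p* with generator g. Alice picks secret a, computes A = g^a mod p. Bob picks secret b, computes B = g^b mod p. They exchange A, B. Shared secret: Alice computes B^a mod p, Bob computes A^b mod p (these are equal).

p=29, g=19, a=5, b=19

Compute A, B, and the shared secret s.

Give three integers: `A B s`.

Answer: 21 8 27

Derivation:
A = 19^5 mod 29  (bits of 5 = 101)
  bit 0 = 1: r = r^2 * 19 mod 29 = 1^2 * 19 = 1*19 = 19
  bit 1 = 0: r = r^2 mod 29 = 19^2 = 13
  bit 2 = 1: r = r^2 * 19 mod 29 = 13^2 * 19 = 24*19 = 21
  -> A = 21
B = 19^19 mod 29  (bits of 19 = 10011)
  bit 0 = 1: r = r^2 * 19 mod 29 = 1^2 * 19 = 1*19 = 19
  bit 1 = 0: r = r^2 mod 29 = 19^2 = 13
  bit 2 = 0: r = r^2 mod 29 = 13^2 = 24
  bit 3 = 1: r = r^2 * 19 mod 29 = 24^2 * 19 = 25*19 = 11
  bit 4 = 1: r = r^2 * 19 mod 29 = 11^2 * 19 = 5*19 = 8
  -> B = 8
s = B^a = 8^5 mod 29  (bits of 5 = 101)
  bit 0 = 1: r = r^2 * 8 mod 29 = 1^2 * 8 = 1*8 = 8
  bit 1 = 0: r = r^2 mod 29 = 8^2 = 6
  bit 2 = 1: r = r^2 * 8 mod 29 = 6^2 * 8 = 7*8 = 27
  -> s = B^a = 27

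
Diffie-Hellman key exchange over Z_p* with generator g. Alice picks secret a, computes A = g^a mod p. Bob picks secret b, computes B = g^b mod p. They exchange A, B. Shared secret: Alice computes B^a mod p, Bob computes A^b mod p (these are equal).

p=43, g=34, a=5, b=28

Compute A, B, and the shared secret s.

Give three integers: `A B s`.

Answer: 33 36 6

Derivation:
A = 34^5 mod 43  (bits of 5 = 101)
  bit 0 = 1: r = r^2 * 34 mod 43 = 1^2 * 34 = 1*34 = 34
  bit 1 = 0: r = r^2 mod 43 = 34^2 = 38
  bit 2 = 1: r = r^2 * 34 mod 43 = 38^2 * 34 = 25*34 = 33
  -> A = 33
B = 34^28 mod 43  (bits of 28 = 11100)
  bit 0 = 1: r = r^2 * 34 mod 43 = 1^2 * 34 = 1*34 = 34
  bit 1 = 1: r = r^2 * 34 mod 43 = 34^2 * 34 = 38*34 = 2
  bit 2 = 1: r = r^2 * 34 mod 43 = 2^2 * 34 = 4*34 = 7
  bit 3 = 0: r = r^2 mod 43 = 7^2 = 6
  bit 4 = 0: r = r^2 mod 43 = 6^2 = 36
  -> B = 36
s = B^a = 36^5 mod 43  (bits of 5 = 101)
  bit 0 = 1: r = r^2 * 36 mod 43 = 1^2 * 36 = 1*36 = 36
  bit 1 = 0: r = r^2 mod 43 = 36^2 = 6
  bit 2 = 1: r = r^2 * 36 mod 43 = 6^2 * 36 = 36*36 = 6
  -> s = B^a = 6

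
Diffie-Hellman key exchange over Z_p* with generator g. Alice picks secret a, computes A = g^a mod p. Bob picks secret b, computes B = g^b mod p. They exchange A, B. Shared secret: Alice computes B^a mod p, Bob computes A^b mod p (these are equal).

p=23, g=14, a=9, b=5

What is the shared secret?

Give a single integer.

Answer: 14

Derivation:
A = 14^9 mod 23  (bits of 9 = 1001)
  bit 0 = 1: r = r^2 * 14 mod 23 = 1^2 * 14 = 1*14 = 14
  bit 1 = 0: r = r^2 mod 23 = 14^2 = 12
  bit 2 = 0: r = r^2 mod 23 = 12^2 = 6
  bit 3 = 1: r = r^2 * 14 mod 23 = 6^2 * 14 = 13*14 = 21
  -> A = 21
B = 14^5 mod 23  (bits of 5 = 101)
  bit 0 = 1: r = r^2 * 14 mod 23 = 1^2 * 14 = 1*14 = 14
  bit 1 = 0: r = r^2 mod 23 = 14^2 = 12
  bit 2 = 1: r = r^2 * 14 mod 23 = 12^2 * 14 = 6*14 = 15
  -> B = 15
s = B^a = 15^9 mod 23  (bits of 9 = 1001)
  bit 0 = 1: r = r^2 * 15 mod 23 = 1^2 * 15 = 1*15 = 15
  bit 1 = 0: r = r^2 mod 23 = 15^2 = 18
  bit 2 = 0: r = r^2 mod 23 = 18^2 = 2
  bit 3 = 1: r = r^2 * 15 mod 23 = 2^2 * 15 = 4*15 = 14
  -> s = B^a = 14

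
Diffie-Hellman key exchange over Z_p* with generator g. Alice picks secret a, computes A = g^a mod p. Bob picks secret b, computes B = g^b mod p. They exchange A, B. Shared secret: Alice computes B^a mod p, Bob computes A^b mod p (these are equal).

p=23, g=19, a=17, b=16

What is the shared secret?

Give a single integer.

Answer: 9

Derivation:
A = 19^17 mod 23  (bits of 17 = 10001)
  bit 0 = 1: r = r^2 * 19 mod 23 = 1^2 * 19 = 1*19 = 19
  bit 1 = 0: r = r^2 mod 23 = 19^2 = 16
  bit 2 = 0: r = r^2 mod 23 = 16^2 = 3
  bit 3 = 0: r = r^2 mod 23 = 3^2 = 9
  bit 4 = 1: r = r^2 * 19 mod 23 = 9^2 * 19 = 12*19 = 21
  -> A = 21
B = 19^16 mod 23  (bits of 16 = 10000)
  bit 0 = 1: r = r^2 * 19 mod 23 = 1^2 * 19 = 1*19 = 19
  bit 1 = 0: r = r^2 mod 23 = 19^2 = 16
  bit 2 = 0: r = r^2 mod 23 = 16^2 = 3
  bit 3 = 0: r = r^2 mod 23 = 3^2 = 9
  bit 4 = 0: r = r^2 mod 23 = 9^2 = 12
  -> B = 12
s = B^a = 12^17 mod 23  (bits of 17 = 10001)
  bit 0 = 1: r = r^2 * 12 mod 23 = 1^2 * 12 = 1*12 = 12
  bit 1 = 0: r = r^2 mod 23 = 12^2 = 6
  bit 2 = 0: r = r^2 mod 23 = 6^2 = 13
  bit 3 = 0: r = r^2 mod 23 = 13^2 = 8
  bit 4 = 1: r = r^2 * 12 mod 23 = 8^2 * 12 = 18*12 = 9
  -> s = B^a = 9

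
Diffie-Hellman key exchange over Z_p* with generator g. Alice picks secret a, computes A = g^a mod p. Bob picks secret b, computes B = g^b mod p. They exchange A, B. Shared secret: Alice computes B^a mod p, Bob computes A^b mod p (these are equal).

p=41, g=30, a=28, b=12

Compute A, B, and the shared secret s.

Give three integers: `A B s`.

A = 30^28 mod 41  (bits of 28 = 11100)
  bit 0 = 1: r = r^2 * 30 mod 41 = 1^2 * 30 = 1*30 = 30
  bit 1 = 1: r = r^2 * 30 mod 41 = 30^2 * 30 = 39*30 = 22
  bit 2 = 1: r = r^2 * 30 mod 41 = 22^2 * 30 = 33*30 = 6
  bit 3 = 0: r = r^2 mod 41 = 6^2 = 36
  bit 4 = 0: r = r^2 mod 41 = 36^2 = 25
  -> A = 25
B = 30^12 mod 41  (bits of 12 = 1100)
  bit 0 = 1: r = r^2 * 30 mod 41 = 1^2 * 30 = 1*30 = 30
  bit 1 = 1: r = r^2 * 30 mod 41 = 30^2 * 30 = 39*30 = 22
  bit 2 = 0: r = r^2 mod 41 = 22^2 = 33
  bit 3 = 0: r = r^2 mod 41 = 33^2 = 23
  -> B = 23
s = B^a = 23^28 mod 41  (bits of 28 = 11100)
  bit 0 = 1: r = r^2 * 23 mod 41 = 1^2 * 23 = 1*23 = 23
  bit 1 = 1: r = r^2 * 23 mod 41 = 23^2 * 23 = 37*23 = 31
  bit 2 = 1: r = r^2 * 23 mod 41 = 31^2 * 23 = 18*23 = 4
  bit 3 = 0: r = r^2 mod 41 = 4^2 = 16
  bit 4 = 0: r = r^2 mod 41 = 16^2 = 10
  -> s = B^a = 10

Answer: 25 23 10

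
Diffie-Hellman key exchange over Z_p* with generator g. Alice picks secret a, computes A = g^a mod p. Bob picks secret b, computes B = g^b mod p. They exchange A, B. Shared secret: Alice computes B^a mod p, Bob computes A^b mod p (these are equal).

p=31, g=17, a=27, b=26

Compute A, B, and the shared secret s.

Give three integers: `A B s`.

Answer: 29 9 2

Derivation:
A = 17^27 mod 31  (bits of 27 = 11011)
  bit 0 = 1: r = r^2 * 17 mod 31 = 1^2 * 17 = 1*17 = 17
  bit 1 = 1: r = r^2 * 17 mod 31 = 17^2 * 17 = 10*17 = 15
  bit 2 = 0: r = r^2 mod 31 = 15^2 = 8
  bit 3 = 1: r = r^2 * 17 mod 31 = 8^2 * 17 = 2*17 = 3
  bit 4 = 1: r = r^2 * 17 mod 31 = 3^2 * 17 = 9*17 = 29
  -> A = 29
B = 17^26 mod 31  (bits of 26 = 11010)
  bit 0 = 1: r = r^2 * 17 mod 31 = 1^2 * 17 = 1*17 = 17
  bit 1 = 1: r = r^2 * 17 mod 31 = 17^2 * 17 = 10*17 = 15
  bit 2 = 0: r = r^2 mod 31 = 15^2 = 8
  bit 3 = 1: r = r^2 * 17 mod 31 = 8^2 * 17 = 2*17 = 3
  bit 4 = 0: r = r^2 mod 31 = 3^2 = 9
  -> B = 9
s = B^a = 9^27 mod 31  (bits of 27 = 11011)
  bit 0 = 1: r = r^2 * 9 mod 31 = 1^2 * 9 = 1*9 = 9
  bit 1 = 1: r = r^2 * 9 mod 31 = 9^2 * 9 = 19*9 = 16
  bit 2 = 0: r = r^2 mod 31 = 16^2 = 8
  bit 3 = 1: r = r^2 * 9 mod 31 = 8^2 * 9 = 2*9 = 18
  bit 4 = 1: r = r^2 * 9 mod 31 = 18^2 * 9 = 14*9 = 2
  -> s = B^a = 2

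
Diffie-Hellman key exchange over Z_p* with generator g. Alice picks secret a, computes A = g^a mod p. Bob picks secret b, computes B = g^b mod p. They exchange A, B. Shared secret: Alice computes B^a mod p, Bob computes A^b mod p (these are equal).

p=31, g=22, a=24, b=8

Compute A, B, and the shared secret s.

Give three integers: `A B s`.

Answer: 4 28 2

Derivation:
A = 22^24 mod 31  (bits of 24 = 11000)
  bit 0 = 1: r = r^2 * 22 mod 31 = 1^2 * 22 = 1*22 = 22
  bit 1 = 1: r = r^2 * 22 mod 31 = 22^2 * 22 = 19*22 = 15
  bit 2 = 0: r = r^2 mod 31 = 15^2 = 8
  bit 3 = 0: r = r^2 mod 31 = 8^2 = 2
  bit 4 = 0: r = r^2 mod 31 = 2^2 = 4
  -> A = 4
B = 22^8 mod 31  (bits of 8 = 1000)
  bit 0 = 1: r = r^2 * 22 mod 31 = 1^2 * 22 = 1*22 = 22
  bit 1 = 0: r = r^2 mod 31 = 22^2 = 19
  bit 2 = 0: r = r^2 mod 31 = 19^2 = 20
  bit 3 = 0: r = r^2 mod 31 = 20^2 = 28
  -> B = 28
s = B^a = 28^24 mod 31  (bits of 24 = 11000)
  bit 0 = 1: r = r^2 * 28 mod 31 = 1^2 * 28 = 1*28 = 28
  bit 1 = 1: r = r^2 * 28 mod 31 = 28^2 * 28 = 9*28 = 4
  bit 2 = 0: r = r^2 mod 31 = 4^2 = 16
  bit 3 = 0: r = r^2 mod 31 = 16^2 = 8
  bit 4 = 0: r = r^2 mod 31 = 8^2 = 2
  -> s = B^a = 2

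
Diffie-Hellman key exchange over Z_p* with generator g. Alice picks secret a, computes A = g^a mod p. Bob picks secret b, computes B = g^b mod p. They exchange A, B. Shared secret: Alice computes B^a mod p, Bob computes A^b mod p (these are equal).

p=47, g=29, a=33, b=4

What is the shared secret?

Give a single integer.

A = 29^33 mod 47  (bits of 33 = 100001)
  bit 0 = 1: r = r^2 * 29 mod 47 = 1^2 * 29 = 1*29 = 29
  bit 1 = 0: r = r^2 mod 47 = 29^2 = 42
  bit 2 = 0: r = r^2 mod 47 = 42^2 = 25
  bit 3 = 0: r = r^2 mod 47 = 25^2 = 14
  bit 4 = 0: r = r^2 mod 47 = 14^2 = 8
  bit 5 = 1: r = r^2 * 29 mod 47 = 8^2 * 29 = 17*29 = 23
  -> A = 23
B = 29^4 mod 47  (bits of 4 = 100)
  bit 0 = 1: r = r^2 * 29 mod 47 = 1^2 * 29 = 1*29 = 29
  bit 1 = 0: r = r^2 mod 47 = 29^2 = 42
  bit 2 = 0: r = r^2 mod 47 = 42^2 = 25
  -> B = 25
s = B^a = 25^33 mod 47  (bits of 33 = 100001)
  bit 0 = 1: r = r^2 * 25 mod 47 = 1^2 * 25 = 1*25 = 25
  bit 1 = 0: r = r^2 mod 47 = 25^2 = 14
  bit 2 = 0: r = r^2 mod 47 = 14^2 = 8
  bit 3 = 0: r = r^2 mod 47 = 8^2 = 17
  bit 4 = 0: r = r^2 mod 47 = 17^2 = 7
  bit 5 = 1: r = r^2 * 25 mod 47 = 7^2 * 25 = 2*25 = 3
  -> s = B^a = 3

Answer: 3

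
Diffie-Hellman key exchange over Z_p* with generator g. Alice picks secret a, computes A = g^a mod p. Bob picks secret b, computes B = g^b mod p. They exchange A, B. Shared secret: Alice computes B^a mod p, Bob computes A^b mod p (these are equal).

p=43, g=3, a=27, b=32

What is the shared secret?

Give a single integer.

Answer: 16

Derivation:
A = 3^27 mod 43  (bits of 27 = 11011)
  bit 0 = 1: r = r^2 * 3 mod 43 = 1^2 * 3 = 1*3 = 3
  bit 1 = 1: r = r^2 * 3 mod 43 = 3^2 * 3 = 9*3 = 27
  bit 2 = 0: r = r^2 mod 43 = 27^2 = 41
  bit 3 = 1: r = r^2 * 3 mod 43 = 41^2 * 3 = 4*3 = 12
  bit 4 = 1: r = r^2 * 3 mod 43 = 12^2 * 3 = 15*3 = 2
  -> A = 2
B = 3^32 mod 43  (bits of 32 = 100000)
  bit 0 = 1: r = r^2 * 3 mod 43 = 1^2 * 3 = 1*3 = 3
  bit 1 = 0: r = r^2 mod 43 = 3^2 = 9
  bit 2 = 0: r = r^2 mod 43 = 9^2 = 38
  bit 3 = 0: r = r^2 mod 43 = 38^2 = 25
  bit 4 = 0: r = r^2 mod 43 = 25^2 = 23
  bit 5 = 0: r = r^2 mod 43 = 23^2 = 13
  -> B = 13
s = B^a = 13^27 mod 43  (bits of 27 = 11011)
  bit 0 = 1: r = r^2 * 13 mod 43 = 1^2 * 13 = 1*13 = 13
  bit 1 = 1: r = r^2 * 13 mod 43 = 13^2 * 13 = 40*13 = 4
  bit 2 = 0: r = r^2 mod 43 = 4^2 = 16
  bit 3 = 1: r = r^2 * 13 mod 43 = 16^2 * 13 = 41*13 = 17
  bit 4 = 1: r = r^2 * 13 mod 43 = 17^2 * 13 = 31*13 = 16
  -> s = B^a = 16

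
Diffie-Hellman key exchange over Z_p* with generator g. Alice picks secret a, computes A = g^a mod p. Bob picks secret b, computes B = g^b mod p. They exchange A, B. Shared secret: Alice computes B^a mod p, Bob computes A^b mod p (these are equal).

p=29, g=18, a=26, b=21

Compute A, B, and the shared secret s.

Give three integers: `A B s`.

Answer: 6 12 28

Derivation:
A = 18^26 mod 29  (bits of 26 = 11010)
  bit 0 = 1: r = r^2 * 18 mod 29 = 1^2 * 18 = 1*18 = 18
  bit 1 = 1: r = r^2 * 18 mod 29 = 18^2 * 18 = 5*18 = 3
  bit 2 = 0: r = r^2 mod 29 = 3^2 = 9
  bit 3 = 1: r = r^2 * 18 mod 29 = 9^2 * 18 = 23*18 = 8
  bit 4 = 0: r = r^2 mod 29 = 8^2 = 6
  -> A = 6
B = 18^21 mod 29  (bits of 21 = 10101)
  bit 0 = 1: r = r^2 * 18 mod 29 = 1^2 * 18 = 1*18 = 18
  bit 1 = 0: r = r^2 mod 29 = 18^2 = 5
  bit 2 = 1: r = r^2 * 18 mod 29 = 5^2 * 18 = 25*18 = 15
  bit 3 = 0: r = r^2 mod 29 = 15^2 = 22
  bit 4 = 1: r = r^2 * 18 mod 29 = 22^2 * 18 = 20*18 = 12
  -> B = 12
s = B^a = 12^26 mod 29  (bits of 26 = 11010)
  bit 0 = 1: r = r^2 * 12 mod 29 = 1^2 * 12 = 1*12 = 12
  bit 1 = 1: r = r^2 * 12 mod 29 = 12^2 * 12 = 28*12 = 17
  bit 2 = 0: r = r^2 mod 29 = 17^2 = 28
  bit 3 = 1: r = r^2 * 12 mod 29 = 28^2 * 12 = 1*12 = 12
  bit 4 = 0: r = r^2 mod 29 = 12^2 = 28
  -> s = B^a = 28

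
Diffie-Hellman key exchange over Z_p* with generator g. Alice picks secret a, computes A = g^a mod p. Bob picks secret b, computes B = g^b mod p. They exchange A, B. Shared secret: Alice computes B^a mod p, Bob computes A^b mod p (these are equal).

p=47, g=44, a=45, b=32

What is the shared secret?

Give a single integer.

A = 44^45 mod 47  (bits of 45 = 101101)
  bit 0 = 1: r = r^2 * 44 mod 47 = 1^2 * 44 = 1*44 = 44
  bit 1 = 0: r = r^2 mod 47 = 44^2 = 9
  bit 2 = 1: r = r^2 * 44 mod 47 = 9^2 * 44 = 34*44 = 39
  bit 3 = 1: r = r^2 * 44 mod 47 = 39^2 * 44 = 17*44 = 43
  bit 4 = 0: r = r^2 mod 47 = 43^2 = 16
  bit 5 = 1: r = r^2 * 44 mod 47 = 16^2 * 44 = 21*44 = 31
  -> A = 31
B = 44^32 mod 47  (bits of 32 = 100000)
  bit 0 = 1: r = r^2 * 44 mod 47 = 1^2 * 44 = 1*44 = 44
  bit 1 = 0: r = r^2 mod 47 = 44^2 = 9
  bit 2 = 0: r = r^2 mod 47 = 9^2 = 34
  bit 3 = 0: r = r^2 mod 47 = 34^2 = 28
  bit 4 = 0: r = r^2 mod 47 = 28^2 = 32
  bit 5 = 0: r = r^2 mod 47 = 32^2 = 37
  -> B = 37
s = B^a = 37^45 mod 47  (bits of 45 = 101101)
  bit 0 = 1: r = r^2 * 37 mod 47 = 1^2 * 37 = 1*37 = 37
  bit 1 = 0: r = r^2 mod 47 = 37^2 = 6
  bit 2 = 1: r = r^2 * 37 mod 47 = 6^2 * 37 = 36*37 = 16
  bit 3 = 1: r = r^2 * 37 mod 47 = 16^2 * 37 = 21*37 = 25
  bit 4 = 0: r = r^2 mod 47 = 25^2 = 14
  bit 5 = 1: r = r^2 * 37 mod 47 = 14^2 * 37 = 8*37 = 14
  -> s = B^a = 14

Answer: 14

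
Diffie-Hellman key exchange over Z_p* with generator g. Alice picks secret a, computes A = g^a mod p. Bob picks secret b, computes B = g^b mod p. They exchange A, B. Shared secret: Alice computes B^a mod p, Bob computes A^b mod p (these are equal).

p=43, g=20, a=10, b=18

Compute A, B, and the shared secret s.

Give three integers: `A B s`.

Answer: 31 21 16

Derivation:
A = 20^10 mod 43  (bits of 10 = 1010)
  bit 0 = 1: r = r^2 * 20 mod 43 = 1^2 * 20 = 1*20 = 20
  bit 1 = 0: r = r^2 mod 43 = 20^2 = 13
  bit 2 = 1: r = r^2 * 20 mod 43 = 13^2 * 20 = 40*20 = 26
  bit 3 = 0: r = r^2 mod 43 = 26^2 = 31
  -> A = 31
B = 20^18 mod 43  (bits of 18 = 10010)
  bit 0 = 1: r = r^2 * 20 mod 43 = 1^2 * 20 = 1*20 = 20
  bit 1 = 0: r = r^2 mod 43 = 20^2 = 13
  bit 2 = 0: r = r^2 mod 43 = 13^2 = 40
  bit 3 = 1: r = r^2 * 20 mod 43 = 40^2 * 20 = 9*20 = 8
  bit 4 = 0: r = r^2 mod 43 = 8^2 = 21
  -> B = 21
s = B^a = 21^10 mod 43  (bits of 10 = 1010)
  bit 0 = 1: r = r^2 * 21 mod 43 = 1^2 * 21 = 1*21 = 21
  bit 1 = 0: r = r^2 mod 43 = 21^2 = 11
  bit 2 = 1: r = r^2 * 21 mod 43 = 11^2 * 21 = 35*21 = 4
  bit 3 = 0: r = r^2 mod 43 = 4^2 = 16
  -> s = B^a = 16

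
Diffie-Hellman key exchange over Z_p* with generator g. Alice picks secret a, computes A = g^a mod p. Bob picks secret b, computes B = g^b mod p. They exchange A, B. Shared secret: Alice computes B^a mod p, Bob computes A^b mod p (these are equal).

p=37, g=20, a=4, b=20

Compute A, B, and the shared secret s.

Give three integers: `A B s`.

Answer: 12 7 33

Derivation:
A = 20^4 mod 37  (bits of 4 = 100)
  bit 0 = 1: r = r^2 * 20 mod 37 = 1^2 * 20 = 1*20 = 20
  bit 1 = 0: r = r^2 mod 37 = 20^2 = 30
  bit 2 = 0: r = r^2 mod 37 = 30^2 = 12
  -> A = 12
B = 20^20 mod 37  (bits of 20 = 10100)
  bit 0 = 1: r = r^2 * 20 mod 37 = 1^2 * 20 = 1*20 = 20
  bit 1 = 0: r = r^2 mod 37 = 20^2 = 30
  bit 2 = 1: r = r^2 * 20 mod 37 = 30^2 * 20 = 12*20 = 18
  bit 3 = 0: r = r^2 mod 37 = 18^2 = 28
  bit 4 = 0: r = r^2 mod 37 = 28^2 = 7
  -> B = 7
s = B^a = 7^4 mod 37  (bits of 4 = 100)
  bit 0 = 1: r = r^2 * 7 mod 37 = 1^2 * 7 = 1*7 = 7
  bit 1 = 0: r = r^2 mod 37 = 7^2 = 12
  bit 2 = 0: r = r^2 mod 37 = 12^2 = 33
  -> s = B^a = 33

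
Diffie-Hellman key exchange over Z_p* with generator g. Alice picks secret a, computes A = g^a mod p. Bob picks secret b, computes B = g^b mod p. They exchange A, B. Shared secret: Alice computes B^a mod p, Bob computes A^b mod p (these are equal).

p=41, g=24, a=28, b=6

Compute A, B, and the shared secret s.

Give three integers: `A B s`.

Answer: 25 8 16

Derivation:
A = 24^28 mod 41  (bits of 28 = 11100)
  bit 0 = 1: r = r^2 * 24 mod 41 = 1^2 * 24 = 1*24 = 24
  bit 1 = 1: r = r^2 * 24 mod 41 = 24^2 * 24 = 2*24 = 7
  bit 2 = 1: r = r^2 * 24 mod 41 = 7^2 * 24 = 8*24 = 28
  bit 3 = 0: r = r^2 mod 41 = 28^2 = 5
  bit 4 = 0: r = r^2 mod 41 = 5^2 = 25
  -> A = 25
B = 24^6 mod 41  (bits of 6 = 110)
  bit 0 = 1: r = r^2 * 24 mod 41 = 1^2 * 24 = 1*24 = 24
  bit 1 = 1: r = r^2 * 24 mod 41 = 24^2 * 24 = 2*24 = 7
  bit 2 = 0: r = r^2 mod 41 = 7^2 = 8
  -> B = 8
s = B^a = 8^28 mod 41  (bits of 28 = 11100)
  bit 0 = 1: r = r^2 * 8 mod 41 = 1^2 * 8 = 1*8 = 8
  bit 1 = 1: r = r^2 * 8 mod 41 = 8^2 * 8 = 23*8 = 20
  bit 2 = 1: r = r^2 * 8 mod 41 = 20^2 * 8 = 31*8 = 2
  bit 3 = 0: r = r^2 mod 41 = 2^2 = 4
  bit 4 = 0: r = r^2 mod 41 = 4^2 = 16
  -> s = B^a = 16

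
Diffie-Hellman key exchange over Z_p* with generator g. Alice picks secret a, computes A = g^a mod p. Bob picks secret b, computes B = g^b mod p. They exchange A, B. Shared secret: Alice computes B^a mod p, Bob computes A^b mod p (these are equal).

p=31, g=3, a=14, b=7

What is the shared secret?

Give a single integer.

A = 3^14 mod 31  (bits of 14 = 1110)
  bit 0 = 1: r = r^2 * 3 mod 31 = 1^2 * 3 = 1*3 = 3
  bit 1 = 1: r = r^2 * 3 mod 31 = 3^2 * 3 = 9*3 = 27
  bit 2 = 1: r = r^2 * 3 mod 31 = 27^2 * 3 = 16*3 = 17
  bit 3 = 0: r = r^2 mod 31 = 17^2 = 10
  -> A = 10
B = 3^7 mod 31  (bits of 7 = 111)
  bit 0 = 1: r = r^2 * 3 mod 31 = 1^2 * 3 = 1*3 = 3
  bit 1 = 1: r = r^2 * 3 mod 31 = 3^2 * 3 = 9*3 = 27
  bit 2 = 1: r = r^2 * 3 mod 31 = 27^2 * 3 = 16*3 = 17
  -> B = 17
s = B^a = 17^14 mod 31  (bits of 14 = 1110)
  bit 0 = 1: r = r^2 * 17 mod 31 = 1^2 * 17 = 1*17 = 17
  bit 1 = 1: r = r^2 * 17 mod 31 = 17^2 * 17 = 10*17 = 15
  bit 2 = 1: r = r^2 * 17 mod 31 = 15^2 * 17 = 8*17 = 12
  bit 3 = 0: r = r^2 mod 31 = 12^2 = 20
  -> s = B^a = 20

Answer: 20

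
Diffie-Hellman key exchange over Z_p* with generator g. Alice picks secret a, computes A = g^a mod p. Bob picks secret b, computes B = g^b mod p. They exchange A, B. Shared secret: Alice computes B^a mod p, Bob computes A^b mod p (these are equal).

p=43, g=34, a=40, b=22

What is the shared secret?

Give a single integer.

Answer: 17

Derivation:
A = 34^40 mod 43  (bits of 40 = 101000)
  bit 0 = 1: r = r^2 * 34 mod 43 = 1^2 * 34 = 1*34 = 34
  bit 1 = 0: r = r^2 mod 43 = 34^2 = 38
  bit 2 = 1: r = r^2 * 34 mod 43 = 38^2 * 34 = 25*34 = 33
  bit 3 = 0: r = r^2 mod 43 = 33^2 = 14
  bit 4 = 0: r = r^2 mod 43 = 14^2 = 24
  bit 5 = 0: r = r^2 mod 43 = 24^2 = 17
  -> A = 17
B = 34^22 mod 43  (bits of 22 = 10110)
  bit 0 = 1: r = r^2 * 34 mod 43 = 1^2 * 34 = 1*34 = 34
  bit 1 = 0: r = r^2 mod 43 = 34^2 = 38
  bit 2 = 1: r = r^2 * 34 mod 43 = 38^2 * 34 = 25*34 = 33
  bit 3 = 1: r = r^2 * 34 mod 43 = 33^2 * 34 = 14*34 = 3
  bit 4 = 0: r = r^2 mod 43 = 3^2 = 9
  -> B = 9
s = B^a = 9^40 mod 43  (bits of 40 = 101000)
  bit 0 = 1: r = r^2 * 9 mod 43 = 1^2 * 9 = 1*9 = 9
  bit 1 = 0: r = r^2 mod 43 = 9^2 = 38
  bit 2 = 1: r = r^2 * 9 mod 43 = 38^2 * 9 = 25*9 = 10
  bit 3 = 0: r = r^2 mod 43 = 10^2 = 14
  bit 4 = 0: r = r^2 mod 43 = 14^2 = 24
  bit 5 = 0: r = r^2 mod 43 = 24^2 = 17
  -> s = B^a = 17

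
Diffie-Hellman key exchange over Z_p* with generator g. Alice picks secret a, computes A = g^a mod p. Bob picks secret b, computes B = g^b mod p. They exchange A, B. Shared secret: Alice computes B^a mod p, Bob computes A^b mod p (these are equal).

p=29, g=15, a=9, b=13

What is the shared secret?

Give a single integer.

Answer: 10

Derivation:
A = 15^9 mod 29  (bits of 9 = 1001)
  bit 0 = 1: r = r^2 * 15 mod 29 = 1^2 * 15 = 1*15 = 15
  bit 1 = 0: r = r^2 mod 29 = 15^2 = 22
  bit 2 = 0: r = r^2 mod 29 = 22^2 = 20
  bit 3 = 1: r = r^2 * 15 mod 29 = 20^2 * 15 = 23*15 = 26
  -> A = 26
B = 15^13 mod 29  (bits of 13 = 1101)
  bit 0 = 1: r = r^2 * 15 mod 29 = 1^2 * 15 = 1*15 = 15
  bit 1 = 1: r = r^2 * 15 mod 29 = 15^2 * 15 = 22*15 = 11
  bit 2 = 0: r = r^2 mod 29 = 11^2 = 5
  bit 3 = 1: r = r^2 * 15 mod 29 = 5^2 * 15 = 25*15 = 27
  -> B = 27
s = B^a = 27^9 mod 29  (bits of 9 = 1001)
  bit 0 = 1: r = r^2 * 27 mod 29 = 1^2 * 27 = 1*27 = 27
  bit 1 = 0: r = r^2 mod 29 = 27^2 = 4
  bit 2 = 0: r = r^2 mod 29 = 4^2 = 16
  bit 3 = 1: r = r^2 * 27 mod 29 = 16^2 * 27 = 24*27 = 10
  -> s = B^a = 10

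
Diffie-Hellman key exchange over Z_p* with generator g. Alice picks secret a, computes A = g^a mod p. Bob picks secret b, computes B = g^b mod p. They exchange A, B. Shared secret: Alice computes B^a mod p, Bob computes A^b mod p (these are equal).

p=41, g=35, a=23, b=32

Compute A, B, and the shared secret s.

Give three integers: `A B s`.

A = 35^23 mod 41  (bits of 23 = 10111)
  bit 0 = 1: r = r^2 * 35 mod 41 = 1^2 * 35 = 1*35 = 35
  bit 1 = 0: r = r^2 mod 41 = 35^2 = 36
  bit 2 = 1: r = r^2 * 35 mod 41 = 36^2 * 35 = 25*35 = 14
  bit 3 = 1: r = r^2 * 35 mod 41 = 14^2 * 35 = 32*35 = 13
  bit 4 = 1: r = r^2 * 35 mod 41 = 13^2 * 35 = 5*35 = 11
  -> A = 11
B = 35^32 mod 41  (bits of 32 = 100000)
  bit 0 = 1: r = r^2 * 35 mod 41 = 1^2 * 35 = 1*35 = 35
  bit 1 = 0: r = r^2 mod 41 = 35^2 = 36
  bit 2 = 0: r = r^2 mod 41 = 36^2 = 25
  bit 3 = 0: r = r^2 mod 41 = 25^2 = 10
  bit 4 = 0: r = r^2 mod 41 = 10^2 = 18
  bit 5 = 0: r = r^2 mod 41 = 18^2 = 37
  -> B = 37
s = B^a = 37^23 mod 41  (bits of 23 = 10111)
  bit 0 = 1: r = r^2 * 37 mod 41 = 1^2 * 37 = 1*37 = 37
  bit 1 = 0: r = r^2 mod 41 = 37^2 = 16
  bit 2 = 1: r = r^2 * 37 mod 41 = 16^2 * 37 = 10*37 = 1
  bit 3 = 1: r = r^2 * 37 mod 41 = 1^2 * 37 = 1*37 = 37
  bit 4 = 1: r = r^2 * 37 mod 41 = 37^2 * 37 = 16*37 = 18
  -> s = B^a = 18

Answer: 11 37 18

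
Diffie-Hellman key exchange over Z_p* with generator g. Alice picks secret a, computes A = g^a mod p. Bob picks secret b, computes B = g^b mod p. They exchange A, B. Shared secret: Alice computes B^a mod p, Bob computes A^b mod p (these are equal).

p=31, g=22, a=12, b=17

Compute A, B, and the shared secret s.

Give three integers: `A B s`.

A = 22^12 mod 31  (bits of 12 = 1100)
  bit 0 = 1: r = r^2 * 22 mod 31 = 1^2 * 22 = 1*22 = 22
  bit 1 = 1: r = r^2 * 22 mod 31 = 22^2 * 22 = 19*22 = 15
  bit 2 = 0: r = r^2 mod 31 = 15^2 = 8
  bit 3 = 0: r = r^2 mod 31 = 8^2 = 2
  -> A = 2
B = 22^17 mod 31  (bits of 17 = 10001)
  bit 0 = 1: r = r^2 * 22 mod 31 = 1^2 * 22 = 1*22 = 22
  bit 1 = 0: r = r^2 mod 31 = 22^2 = 19
  bit 2 = 0: r = r^2 mod 31 = 19^2 = 20
  bit 3 = 0: r = r^2 mod 31 = 20^2 = 28
  bit 4 = 1: r = r^2 * 22 mod 31 = 28^2 * 22 = 9*22 = 12
  -> B = 12
s = B^a = 12^12 mod 31  (bits of 12 = 1100)
  bit 0 = 1: r = r^2 * 12 mod 31 = 1^2 * 12 = 1*12 = 12
  bit 1 = 1: r = r^2 * 12 mod 31 = 12^2 * 12 = 20*12 = 23
  bit 2 = 0: r = r^2 mod 31 = 23^2 = 2
  bit 3 = 0: r = r^2 mod 31 = 2^2 = 4
  -> s = B^a = 4

Answer: 2 12 4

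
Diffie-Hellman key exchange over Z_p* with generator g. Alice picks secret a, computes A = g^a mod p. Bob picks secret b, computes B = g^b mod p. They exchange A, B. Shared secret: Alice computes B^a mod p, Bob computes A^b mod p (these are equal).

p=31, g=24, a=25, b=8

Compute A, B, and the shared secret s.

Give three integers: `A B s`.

A = 24^25 mod 31  (bits of 25 = 11001)
  bit 0 = 1: r = r^2 * 24 mod 31 = 1^2 * 24 = 1*24 = 24
  bit 1 = 1: r = r^2 * 24 mod 31 = 24^2 * 24 = 18*24 = 29
  bit 2 = 0: r = r^2 mod 31 = 29^2 = 4
  bit 3 = 0: r = r^2 mod 31 = 4^2 = 16
  bit 4 = 1: r = r^2 * 24 mod 31 = 16^2 * 24 = 8*24 = 6
  -> A = 6
B = 24^8 mod 31  (bits of 8 = 1000)
  bit 0 = 1: r = r^2 * 24 mod 31 = 1^2 * 24 = 1*24 = 24
  bit 1 = 0: r = r^2 mod 31 = 24^2 = 18
  bit 2 = 0: r = r^2 mod 31 = 18^2 = 14
  bit 3 = 0: r = r^2 mod 31 = 14^2 = 10
  -> B = 10
s = B^a = 10^25 mod 31  (bits of 25 = 11001)
  bit 0 = 1: r = r^2 * 10 mod 31 = 1^2 * 10 = 1*10 = 10
  bit 1 = 1: r = r^2 * 10 mod 31 = 10^2 * 10 = 7*10 = 8
  bit 2 = 0: r = r^2 mod 31 = 8^2 = 2
  bit 3 = 0: r = r^2 mod 31 = 2^2 = 4
  bit 4 = 1: r = r^2 * 10 mod 31 = 4^2 * 10 = 16*10 = 5
  -> s = B^a = 5

Answer: 6 10 5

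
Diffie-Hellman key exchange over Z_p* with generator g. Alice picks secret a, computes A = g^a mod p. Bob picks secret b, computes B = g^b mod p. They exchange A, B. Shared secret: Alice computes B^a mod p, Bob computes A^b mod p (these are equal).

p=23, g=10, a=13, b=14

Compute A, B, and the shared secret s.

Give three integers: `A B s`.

Answer: 15 12 6

Derivation:
A = 10^13 mod 23  (bits of 13 = 1101)
  bit 0 = 1: r = r^2 * 10 mod 23 = 1^2 * 10 = 1*10 = 10
  bit 1 = 1: r = r^2 * 10 mod 23 = 10^2 * 10 = 8*10 = 11
  bit 2 = 0: r = r^2 mod 23 = 11^2 = 6
  bit 3 = 1: r = r^2 * 10 mod 23 = 6^2 * 10 = 13*10 = 15
  -> A = 15
B = 10^14 mod 23  (bits of 14 = 1110)
  bit 0 = 1: r = r^2 * 10 mod 23 = 1^2 * 10 = 1*10 = 10
  bit 1 = 1: r = r^2 * 10 mod 23 = 10^2 * 10 = 8*10 = 11
  bit 2 = 1: r = r^2 * 10 mod 23 = 11^2 * 10 = 6*10 = 14
  bit 3 = 0: r = r^2 mod 23 = 14^2 = 12
  -> B = 12
s = B^a = 12^13 mod 23  (bits of 13 = 1101)
  bit 0 = 1: r = r^2 * 12 mod 23 = 1^2 * 12 = 1*12 = 12
  bit 1 = 1: r = r^2 * 12 mod 23 = 12^2 * 12 = 6*12 = 3
  bit 2 = 0: r = r^2 mod 23 = 3^2 = 9
  bit 3 = 1: r = r^2 * 12 mod 23 = 9^2 * 12 = 12*12 = 6
  -> s = B^a = 6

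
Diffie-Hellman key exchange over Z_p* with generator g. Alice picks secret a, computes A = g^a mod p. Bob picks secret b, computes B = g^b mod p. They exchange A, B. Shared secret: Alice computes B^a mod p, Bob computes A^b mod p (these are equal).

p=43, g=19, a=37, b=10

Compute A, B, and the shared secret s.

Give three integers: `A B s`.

Answer: 33 40 23

Derivation:
A = 19^37 mod 43  (bits of 37 = 100101)
  bit 0 = 1: r = r^2 * 19 mod 43 = 1^2 * 19 = 1*19 = 19
  bit 1 = 0: r = r^2 mod 43 = 19^2 = 17
  bit 2 = 0: r = r^2 mod 43 = 17^2 = 31
  bit 3 = 1: r = r^2 * 19 mod 43 = 31^2 * 19 = 15*19 = 27
  bit 4 = 0: r = r^2 mod 43 = 27^2 = 41
  bit 5 = 1: r = r^2 * 19 mod 43 = 41^2 * 19 = 4*19 = 33
  -> A = 33
B = 19^10 mod 43  (bits of 10 = 1010)
  bit 0 = 1: r = r^2 * 19 mod 43 = 1^2 * 19 = 1*19 = 19
  bit 1 = 0: r = r^2 mod 43 = 19^2 = 17
  bit 2 = 1: r = r^2 * 19 mod 43 = 17^2 * 19 = 31*19 = 30
  bit 3 = 0: r = r^2 mod 43 = 30^2 = 40
  -> B = 40
s = B^a = 40^37 mod 43  (bits of 37 = 100101)
  bit 0 = 1: r = r^2 * 40 mod 43 = 1^2 * 40 = 1*40 = 40
  bit 1 = 0: r = r^2 mod 43 = 40^2 = 9
  bit 2 = 0: r = r^2 mod 43 = 9^2 = 38
  bit 3 = 1: r = r^2 * 40 mod 43 = 38^2 * 40 = 25*40 = 11
  bit 4 = 0: r = r^2 mod 43 = 11^2 = 35
  bit 5 = 1: r = r^2 * 40 mod 43 = 35^2 * 40 = 21*40 = 23
  -> s = B^a = 23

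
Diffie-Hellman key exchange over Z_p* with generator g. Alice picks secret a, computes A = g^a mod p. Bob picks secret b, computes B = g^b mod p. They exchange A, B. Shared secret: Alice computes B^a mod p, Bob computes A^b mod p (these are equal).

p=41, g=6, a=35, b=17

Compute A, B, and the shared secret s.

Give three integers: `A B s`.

Answer: 38 26 38

Derivation:
A = 6^35 mod 41  (bits of 35 = 100011)
  bit 0 = 1: r = r^2 * 6 mod 41 = 1^2 * 6 = 1*6 = 6
  bit 1 = 0: r = r^2 mod 41 = 6^2 = 36
  bit 2 = 0: r = r^2 mod 41 = 36^2 = 25
  bit 3 = 0: r = r^2 mod 41 = 25^2 = 10
  bit 4 = 1: r = r^2 * 6 mod 41 = 10^2 * 6 = 18*6 = 26
  bit 5 = 1: r = r^2 * 6 mod 41 = 26^2 * 6 = 20*6 = 38
  -> A = 38
B = 6^17 mod 41  (bits of 17 = 10001)
  bit 0 = 1: r = r^2 * 6 mod 41 = 1^2 * 6 = 1*6 = 6
  bit 1 = 0: r = r^2 mod 41 = 6^2 = 36
  bit 2 = 0: r = r^2 mod 41 = 36^2 = 25
  bit 3 = 0: r = r^2 mod 41 = 25^2 = 10
  bit 4 = 1: r = r^2 * 6 mod 41 = 10^2 * 6 = 18*6 = 26
  -> B = 26
s = B^a = 26^35 mod 41  (bits of 35 = 100011)
  bit 0 = 1: r = r^2 * 26 mod 41 = 1^2 * 26 = 1*26 = 26
  bit 1 = 0: r = r^2 mod 41 = 26^2 = 20
  bit 2 = 0: r = r^2 mod 41 = 20^2 = 31
  bit 3 = 0: r = r^2 mod 41 = 31^2 = 18
  bit 4 = 1: r = r^2 * 26 mod 41 = 18^2 * 26 = 37*26 = 19
  bit 5 = 1: r = r^2 * 26 mod 41 = 19^2 * 26 = 33*26 = 38
  -> s = B^a = 38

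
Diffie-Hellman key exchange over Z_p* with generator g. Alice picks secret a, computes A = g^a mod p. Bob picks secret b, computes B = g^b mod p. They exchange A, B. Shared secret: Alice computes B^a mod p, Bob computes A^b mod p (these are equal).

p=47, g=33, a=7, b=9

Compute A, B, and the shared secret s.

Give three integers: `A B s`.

A = 33^7 mod 47  (bits of 7 = 111)
  bit 0 = 1: r = r^2 * 33 mod 47 = 1^2 * 33 = 1*33 = 33
  bit 1 = 1: r = r^2 * 33 mod 47 = 33^2 * 33 = 8*33 = 29
  bit 2 = 1: r = r^2 * 33 mod 47 = 29^2 * 33 = 42*33 = 23
  -> A = 23
B = 33^9 mod 47  (bits of 9 = 1001)
  bit 0 = 1: r = r^2 * 33 mod 47 = 1^2 * 33 = 1*33 = 33
  bit 1 = 0: r = r^2 mod 47 = 33^2 = 8
  bit 2 = 0: r = r^2 mod 47 = 8^2 = 17
  bit 3 = 1: r = r^2 * 33 mod 47 = 17^2 * 33 = 7*33 = 43
  -> B = 43
s = B^a = 43^7 mod 47  (bits of 7 = 111)
  bit 0 = 1: r = r^2 * 43 mod 47 = 1^2 * 43 = 1*43 = 43
  bit 1 = 1: r = r^2 * 43 mod 47 = 43^2 * 43 = 16*43 = 30
  bit 2 = 1: r = r^2 * 43 mod 47 = 30^2 * 43 = 7*43 = 19
  -> s = B^a = 19

Answer: 23 43 19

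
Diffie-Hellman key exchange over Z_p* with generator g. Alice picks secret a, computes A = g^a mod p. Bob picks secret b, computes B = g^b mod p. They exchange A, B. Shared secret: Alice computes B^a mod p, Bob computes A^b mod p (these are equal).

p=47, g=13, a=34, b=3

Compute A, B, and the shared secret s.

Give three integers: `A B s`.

A = 13^34 mod 47  (bits of 34 = 100010)
  bit 0 = 1: r = r^2 * 13 mod 47 = 1^2 * 13 = 1*13 = 13
  bit 1 = 0: r = r^2 mod 47 = 13^2 = 28
  bit 2 = 0: r = r^2 mod 47 = 28^2 = 32
  bit 3 = 0: r = r^2 mod 47 = 32^2 = 37
  bit 4 = 1: r = r^2 * 13 mod 47 = 37^2 * 13 = 6*13 = 31
  bit 5 = 0: r = r^2 mod 47 = 31^2 = 21
  -> A = 21
B = 13^3 mod 47  (bits of 3 = 11)
  bit 0 = 1: r = r^2 * 13 mod 47 = 1^2 * 13 = 1*13 = 13
  bit 1 = 1: r = r^2 * 13 mod 47 = 13^2 * 13 = 28*13 = 35
  -> B = 35
s = B^a = 35^34 mod 47  (bits of 34 = 100010)
  bit 0 = 1: r = r^2 * 35 mod 47 = 1^2 * 35 = 1*35 = 35
  bit 1 = 0: r = r^2 mod 47 = 35^2 = 3
  bit 2 = 0: r = r^2 mod 47 = 3^2 = 9
  bit 3 = 0: r = r^2 mod 47 = 9^2 = 34
  bit 4 = 1: r = r^2 * 35 mod 47 = 34^2 * 35 = 28*35 = 40
  bit 5 = 0: r = r^2 mod 47 = 40^2 = 2
  -> s = B^a = 2

Answer: 21 35 2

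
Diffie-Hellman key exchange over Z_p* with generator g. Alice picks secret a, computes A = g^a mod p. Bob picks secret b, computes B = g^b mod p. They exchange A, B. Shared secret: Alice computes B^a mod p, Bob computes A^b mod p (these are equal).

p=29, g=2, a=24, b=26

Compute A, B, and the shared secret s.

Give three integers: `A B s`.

A = 2^24 mod 29  (bits of 24 = 11000)
  bit 0 = 1: r = r^2 * 2 mod 29 = 1^2 * 2 = 1*2 = 2
  bit 1 = 1: r = r^2 * 2 mod 29 = 2^2 * 2 = 4*2 = 8
  bit 2 = 0: r = r^2 mod 29 = 8^2 = 6
  bit 3 = 0: r = r^2 mod 29 = 6^2 = 7
  bit 4 = 0: r = r^2 mod 29 = 7^2 = 20
  -> A = 20
B = 2^26 mod 29  (bits of 26 = 11010)
  bit 0 = 1: r = r^2 * 2 mod 29 = 1^2 * 2 = 1*2 = 2
  bit 1 = 1: r = r^2 * 2 mod 29 = 2^2 * 2 = 4*2 = 8
  bit 2 = 0: r = r^2 mod 29 = 8^2 = 6
  bit 3 = 1: r = r^2 * 2 mod 29 = 6^2 * 2 = 7*2 = 14
  bit 4 = 0: r = r^2 mod 29 = 14^2 = 22
  -> B = 22
s = B^a = 22^24 mod 29  (bits of 24 = 11000)
  bit 0 = 1: r = r^2 * 22 mod 29 = 1^2 * 22 = 1*22 = 22
  bit 1 = 1: r = r^2 * 22 mod 29 = 22^2 * 22 = 20*22 = 5
  bit 2 = 0: r = r^2 mod 29 = 5^2 = 25
  bit 3 = 0: r = r^2 mod 29 = 25^2 = 16
  bit 4 = 0: r = r^2 mod 29 = 16^2 = 24
  -> s = B^a = 24

Answer: 20 22 24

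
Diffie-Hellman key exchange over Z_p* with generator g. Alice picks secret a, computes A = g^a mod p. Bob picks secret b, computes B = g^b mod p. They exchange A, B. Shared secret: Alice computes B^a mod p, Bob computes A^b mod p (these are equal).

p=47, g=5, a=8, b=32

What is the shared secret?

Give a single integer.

Answer: 16

Derivation:
A = 5^8 mod 47  (bits of 8 = 1000)
  bit 0 = 1: r = r^2 * 5 mod 47 = 1^2 * 5 = 1*5 = 5
  bit 1 = 0: r = r^2 mod 47 = 5^2 = 25
  bit 2 = 0: r = r^2 mod 47 = 25^2 = 14
  bit 3 = 0: r = r^2 mod 47 = 14^2 = 8
  -> A = 8
B = 5^32 mod 47  (bits of 32 = 100000)
  bit 0 = 1: r = r^2 * 5 mod 47 = 1^2 * 5 = 1*5 = 5
  bit 1 = 0: r = r^2 mod 47 = 5^2 = 25
  bit 2 = 0: r = r^2 mod 47 = 25^2 = 14
  bit 3 = 0: r = r^2 mod 47 = 14^2 = 8
  bit 4 = 0: r = r^2 mod 47 = 8^2 = 17
  bit 5 = 0: r = r^2 mod 47 = 17^2 = 7
  -> B = 7
s = B^a = 7^8 mod 47  (bits of 8 = 1000)
  bit 0 = 1: r = r^2 * 7 mod 47 = 1^2 * 7 = 1*7 = 7
  bit 1 = 0: r = r^2 mod 47 = 7^2 = 2
  bit 2 = 0: r = r^2 mod 47 = 2^2 = 4
  bit 3 = 0: r = r^2 mod 47 = 4^2 = 16
  -> s = B^a = 16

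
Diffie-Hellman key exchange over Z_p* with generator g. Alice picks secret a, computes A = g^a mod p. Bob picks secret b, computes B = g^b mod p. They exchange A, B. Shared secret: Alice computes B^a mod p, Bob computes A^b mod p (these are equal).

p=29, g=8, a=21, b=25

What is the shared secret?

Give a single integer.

A = 8^21 mod 29  (bits of 21 = 10101)
  bit 0 = 1: r = r^2 * 8 mod 29 = 1^2 * 8 = 1*8 = 8
  bit 1 = 0: r = r^2 mod 29 = 8^2 = 6
  bit 2 = 1: r = r^2 * 8 mod 29 = 6^2 * 8 = 7*8 = 27
  bit 3 = 0: r = r^2 mod 29 = 27^2 = 4
  bit 4 = 1: r = r^2 * 8 mod 29 = 4^2 * 8 = 16*8 = 12
  -> A = 12
B = 8^25 mod 29  (bits of 25 = 11001)
  bit 0 = 1: r = r^2 * 8 mod 29 = 1^2 * 8 = 1*8 = 8
  bit 1 = 1: r = r^2 * 8 mod 29 = 8^2 * 8 = 6*8 = 19
  bit 2 = 0: r = r^2 mod 29 = 19^2 = 13
  bit 3 = 0: r = r^2 mod 29 = 13^2 = 24
  bit 4 = 1: r = r^2 * 8 mod 29 = 24^2 * 8 = 25*8 = 26
  -> B = 26
s = B^a = 26^21 mod 29  (bits of 21 = 10101)
  bit 0 = 1: r = r^2 * 26 mod 29 = 1^2 * 26 = 1*26 = 26
  bit 1 = 0: r = r^2 mod 29 = 26^2 = 9
  bit 2 = 1: r = r^2 * 26 mod 29 = 9^2 * 26 = 23*26 = 18
  bit 3 = 0: r = r^2 mod 29 = 18^2 = 5
  bit 4 = 1: r = r^2 * 26 mod 29 = 5^2 * 26 = 25*26 = 12
  -> s = B^a = 12

Answer: 12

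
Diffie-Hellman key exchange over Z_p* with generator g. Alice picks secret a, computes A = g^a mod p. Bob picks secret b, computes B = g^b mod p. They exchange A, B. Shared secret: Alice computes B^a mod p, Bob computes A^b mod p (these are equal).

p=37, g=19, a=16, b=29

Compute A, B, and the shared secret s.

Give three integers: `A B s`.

A = 19^16 mod 37  (bits of 16 = 10000)
  bit 0 = 1: r = r^2 * 19 mod 37 = 1^2 * 19 = 1*19 = 19
  bit 1 = 0: r = r^2 mod 37 = 19^2 = 28
  bit 2 = 0: r = r^2 mod 37 = 28^2 = 7
  bit 3 = 0: r = r^2 mod 37 = 7^2 = 12
  bit 4 = 0: r = r^2 mod 37 = 12^2 = 33
  -> A = 33
B = 19^29 mod 37  (bits of 29 = 11101)
  bit 0 = 1: r = r^2 * 19 mod 37 = 1^2 * 19 = 1*19 = 19
  bit 1 = 1: r = r^2 * 19 mod 37 = 19^2 * 19 = 28*19 = 14
  bit 2 = 1: r = r^2 * 19 mod 37 = 14^2 * 19 = 11*19 = 24
  bit 3 = 0: r = r^2 mod 37 = 24^2 = 21
  bit 4 = 1: r = r^2 * 19 mod 37 = 21^2 * 19 = 34*19 = 17
  -> B = 17
s = B^a = 17^16 mod 37  (bits of 16 = 10000)
  bit 0 = 1: r = r^2 * 17 mod 37 = 1^2 * 17 = 1*17 = 17
  bit 1 = 0: r = r^2 mod 37 = 17^2 = 30
  bit 2 = 0: r = r^2 mod 37 = 30^2 = 12
  bit 3 = 0: r = r^2 mod 37 = 12^2 = 33
  bit 4 = 0: r = r^2 mod 37 = 33^2 = 16
  -> s = B^a = 16

Answer: 33 17 16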